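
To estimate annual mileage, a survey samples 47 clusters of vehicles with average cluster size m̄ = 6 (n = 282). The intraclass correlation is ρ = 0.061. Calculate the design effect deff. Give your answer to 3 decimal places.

1.305

deff = 1 + (6 − 1)·0.061 = 1 + 0.305 = 1.305.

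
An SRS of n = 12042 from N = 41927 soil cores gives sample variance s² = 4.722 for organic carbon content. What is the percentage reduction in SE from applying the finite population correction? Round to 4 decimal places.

f = n/N = 12042/41927 = 0.28721349.
SE_no-fpc = √(s²/n) = 0.019802211; SE_fpc = √((1−f)s²/n) = 0.01671835.
Ratio = √(1−f) = 0.84426685. Reduction = 100·(1 − 0.84426685) = 15.5733%.

15.5733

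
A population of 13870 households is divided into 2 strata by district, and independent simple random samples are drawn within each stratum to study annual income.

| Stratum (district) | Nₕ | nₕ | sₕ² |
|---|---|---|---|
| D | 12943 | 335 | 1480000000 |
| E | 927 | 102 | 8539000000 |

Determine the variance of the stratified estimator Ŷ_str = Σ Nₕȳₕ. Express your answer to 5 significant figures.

Var(Ŷ_str) = Σₕ Nₕ²(1 − fₕ)sₕ²/nₕ.
D: 12943²·(1 − 335/12943)·1480000000/335 = 7.2093824 × 10^14.
E: 927²·(1 − 102/927)·8539000000/102 = 6.4023664 × 10^13.
Sum = 7.849619 × 10^14.

7.8496 × 10^14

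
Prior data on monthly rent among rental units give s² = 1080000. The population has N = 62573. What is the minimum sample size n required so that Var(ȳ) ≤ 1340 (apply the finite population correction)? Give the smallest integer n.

Without fpc, n₀ = s²/D = 1080000/1340 = 805.9701.
With fpc, (1 − n/N)·s²/n ≤ D requires n ≥ n₀/(1 + n₀/N) = 805.9701/(1 + 805.9701/62573) = 795.7208.
Rounding up, n = 796.

796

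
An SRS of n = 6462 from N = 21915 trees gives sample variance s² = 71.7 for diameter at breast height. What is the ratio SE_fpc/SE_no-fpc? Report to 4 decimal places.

0.8397

f = n/N = 6462/21915 = 0.29486653.
SE_no-fpc = √(s²/n) = 0.10533582; SE_fpc = √((1−f)s²/n) = 0.088452837.
Ratio = √(1−f) = 0.83972226.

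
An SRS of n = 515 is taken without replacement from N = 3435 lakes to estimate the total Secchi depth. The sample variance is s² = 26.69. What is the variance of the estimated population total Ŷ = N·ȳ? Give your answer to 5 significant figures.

Var(Ŷ) = N²·Var(ȳ) = N²·(1 − n/N)·s²/n.
f = 515/3435 = 0.14992722; Var(ȳ) = 0.85007278·26.69/515 = 0.044055228.
Var(Ŷ) = 3435² · 0.044055228 = 519817.55.

519820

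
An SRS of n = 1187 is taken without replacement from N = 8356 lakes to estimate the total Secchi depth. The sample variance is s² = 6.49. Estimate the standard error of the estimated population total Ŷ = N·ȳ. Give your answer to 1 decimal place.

Var(Ŷ) = N²·Var(ȳ) = N²·(1 − n/N)·s²/n.
f = 1187/8356 = 0.14205361; Var(ȳ) = 0.85794639·6.49/1187 = 0.0046908779.
Var(Ŷ) = 8356² · 0.0046908779 = 327529.93.
SE(Ŷ) = √(327529.93) = 572.3.

572.3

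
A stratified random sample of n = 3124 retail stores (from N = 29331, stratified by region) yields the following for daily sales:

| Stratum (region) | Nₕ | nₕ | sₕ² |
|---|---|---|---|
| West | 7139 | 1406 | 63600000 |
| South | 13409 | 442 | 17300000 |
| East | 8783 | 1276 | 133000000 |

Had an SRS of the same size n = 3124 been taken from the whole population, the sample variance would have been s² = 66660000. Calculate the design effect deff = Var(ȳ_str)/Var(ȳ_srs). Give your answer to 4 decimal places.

0.9468

Var(ȳ_str) = Σ Wₕ²(1−fₕ)sₕ²/nₕ with Wₕ = Nₕ/29331:
  West: (7139/29331)²·(1−1406/7139)·63600000/1406 = 2151.9758
  South: (13409/29331)²·(1−442/13409)·17300000/442 = 7910.5375
  East: (8783/29331)²·(1−1276/8783)·133000000/1276 = 7988.3397
  → Var(ȳ_str) = 18050.853.
Var(ȳ_srs) = (1 − 3124/29331)·66660000/3124 = 19065.347.
deff = 18050.853 / 19065.347 = 0.9468.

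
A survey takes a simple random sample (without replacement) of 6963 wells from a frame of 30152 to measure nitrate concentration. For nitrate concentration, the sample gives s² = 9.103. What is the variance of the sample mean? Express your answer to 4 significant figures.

0.001005

Under SRS without replacement, Var(ȳ) = (1 − f)·s²/n with f = n/N = 6963/30152 = 0.23092995.
Var(ȳ) = (1 − 0.23092995)·9.103/6963 = 0.76907005·0.0013073388 = 0.0010054351.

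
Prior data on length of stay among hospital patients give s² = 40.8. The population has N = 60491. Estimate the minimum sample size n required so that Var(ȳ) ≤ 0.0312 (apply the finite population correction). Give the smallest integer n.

1281

Without fpc, n₀ = s²/D = 40.8/0.0312 = 1307.6923.
With fpc, (1 − n/N)·s²/n ≤ D requires n ≥ n₀/(1 + n₀/N) = 1307.6923/(1 + 1307.6923/60491) = 1280.0209.
Rounding up, n = 1281.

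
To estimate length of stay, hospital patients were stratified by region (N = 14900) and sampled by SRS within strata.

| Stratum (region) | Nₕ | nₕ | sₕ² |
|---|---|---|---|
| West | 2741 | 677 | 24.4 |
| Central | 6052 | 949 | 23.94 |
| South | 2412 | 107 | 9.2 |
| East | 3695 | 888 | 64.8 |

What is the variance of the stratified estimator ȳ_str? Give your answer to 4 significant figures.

Var(ȳ_str) = Σₕ Wₕ²(1 − fₕ)sₕ²/nₕ with Wₕ = Nₕ/N, N = 14900.
West: Wₕ = 0.18395973; term = 0.18395973²·(1 − 0.24699015)·24.4/677 = 9.1843272 × 10^-4.
Central: Wₕ = 0.40617450; term = 0.40617450²·(1 − 0.15680767)·23.94/949 = 0.0035092143.
South: Wₕ = 0.16187919; term = 0.16187919²·(1 − 0.04436153)·9.2/107 = 0.0021531771.
East: Wₕ = 0.24798658; term = 0.24798658²·(1 − 0.24032476)·64.8/888 = 0.0034091519.
Sum = 0.009989976.

0.009990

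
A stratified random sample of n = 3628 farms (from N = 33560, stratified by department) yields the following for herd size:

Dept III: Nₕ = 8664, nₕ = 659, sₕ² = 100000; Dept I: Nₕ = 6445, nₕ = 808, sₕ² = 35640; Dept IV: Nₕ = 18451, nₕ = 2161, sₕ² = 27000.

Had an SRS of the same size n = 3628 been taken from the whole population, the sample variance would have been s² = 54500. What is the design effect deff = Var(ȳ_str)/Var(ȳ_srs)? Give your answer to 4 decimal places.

Var(ȳ_str) = Σ Wₕ²(1−fₕ)sₕ²/nₕ with Wₕ = Nₕ/33560:
  Dept III: (8664/33560)²·(1−659/8664)·100000/659 = 9.3443793
  Dept I: (6445/33560)²·(1−808/6445)·35640/808 = 1.4228312
  Dept IV: (18451/33560)²·(1−2161/18451)·27000/2161 = 3.3343109
  → Var(ȳ_str) = 14.101521.
Var(ȳ_srs) = (1 − 3628/33560)·54500/3628 = 13.398094.
deff = 14.101521 / 13.398094 = 1.0525.

1.0525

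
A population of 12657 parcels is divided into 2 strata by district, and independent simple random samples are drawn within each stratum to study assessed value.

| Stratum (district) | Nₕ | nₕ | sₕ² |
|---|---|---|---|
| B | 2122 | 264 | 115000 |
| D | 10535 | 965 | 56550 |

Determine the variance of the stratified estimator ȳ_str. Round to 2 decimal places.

47.60

Var(ȳ_str) = Σₕ Wₕ²(1 − fₕ)sₕ²/nₕ with Wₕ = Nₕ/N, N = 12657.
B: Wₕ = 0.16765426; term = 0.16765426²·(1 − 0.12441093)·115000/264 = 10.720707.
D: Wₕ = 0.83234574; term = 0.83234574²·(1 − 0.09159943)·56550/965 = 36.879941.
Sum = 47.600648.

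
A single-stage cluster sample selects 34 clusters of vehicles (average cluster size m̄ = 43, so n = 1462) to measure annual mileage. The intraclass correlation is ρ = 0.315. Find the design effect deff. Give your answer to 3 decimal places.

14.230

deff = 1 + (43 − 1)·0.315 = 1 + 13.23 = 14.23.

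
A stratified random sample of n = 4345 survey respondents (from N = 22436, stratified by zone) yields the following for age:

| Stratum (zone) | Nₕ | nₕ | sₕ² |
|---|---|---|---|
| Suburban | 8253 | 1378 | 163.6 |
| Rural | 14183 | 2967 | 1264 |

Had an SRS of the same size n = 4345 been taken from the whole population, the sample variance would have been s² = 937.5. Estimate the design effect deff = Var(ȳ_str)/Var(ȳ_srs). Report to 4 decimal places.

Var(ȳ_str) = Σ Wₕ²(1−fₕ)sₕ²/nₕ with Wₕ = Nₕ/22436:
  Suburban: (8253/22436)²·(1−1378/8253)·163.6/1378 = 0.013382208
  Rural: (14183/22436)²·(1−2967/14183)·1264/2967 = 0.13463091
  → Var(ȳ_str) = 0.14801312.
Var(ȳ_srs) = (1 − 4345/22436)·937.5/4345 = 0.17397972.
deff = 0.14801312 / 0.17397972 = 0.8507.

0.8507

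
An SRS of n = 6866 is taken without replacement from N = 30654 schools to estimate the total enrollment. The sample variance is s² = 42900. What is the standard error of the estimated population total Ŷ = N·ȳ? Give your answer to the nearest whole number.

67499

Var(Ŷ) = N²·Var(ȳ) = N²·(1 − n/N)·s²/n.
f = 6866/30654 = 0.22398382; Var(ȳ) = 0.77601618·42900/6866 = 4.8486883.
Var(Ŷ) = 30654² · 4.8486883 = 4.5561559 × 10^9.
SE(Ŷ) = √(4.5561559 × 10^9) = 67499.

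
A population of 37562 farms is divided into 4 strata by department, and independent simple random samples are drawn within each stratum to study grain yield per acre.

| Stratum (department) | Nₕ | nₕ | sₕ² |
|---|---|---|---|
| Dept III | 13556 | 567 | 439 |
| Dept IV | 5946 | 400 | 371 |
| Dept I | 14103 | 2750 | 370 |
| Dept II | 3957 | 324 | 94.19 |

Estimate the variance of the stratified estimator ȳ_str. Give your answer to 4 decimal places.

Var(ȳ_str) = Σₕ Wₕ²(1 − fₕ)sₕ²/nₕ with Wₕ = Nₕ/N, N = 37562.
Dept III: Wₕ = 0.36089665; term = 0.36089665²·(1 − 0.04182650)·439/567 = 0.096625404.
Dept IV: Wₕ = 0.15829828; term = 0.15829828²·(1 − 0.06727212)·371/400 = 0.021678103.
Dept I: Wₕ = 0.37545924; term = 0.37545924²·(1 − 0.19499397)·370/2750 = 0.015268408.
Dept II: Wₕ = 0.10534583; term = 0.10534583²·(1 − 0.08188021)·94.19/324 = 0.0029620598.
Sum = 0.13653397.

0.1365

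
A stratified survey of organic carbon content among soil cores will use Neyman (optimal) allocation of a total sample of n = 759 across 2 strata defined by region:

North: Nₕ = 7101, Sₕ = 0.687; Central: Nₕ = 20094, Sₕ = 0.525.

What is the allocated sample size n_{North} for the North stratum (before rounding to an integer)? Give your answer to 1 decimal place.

240.0

Neyman allocation: nₕ = n·NₕSₕ / Σⱼ NⱼSⱼ.
Σ NⱼSⱼ = 7101·0.687 + 20094·0.525 = 15427.737.
n_{North} = 759·7101·0.687 / 15427.737 = 240.0.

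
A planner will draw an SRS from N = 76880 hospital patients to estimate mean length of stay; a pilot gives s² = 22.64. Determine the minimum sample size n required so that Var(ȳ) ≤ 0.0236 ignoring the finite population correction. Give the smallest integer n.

960

Without fpc, n₀ = s²/D = 22.64/0.0236 = 959.3220.
Rounding up, n = 960.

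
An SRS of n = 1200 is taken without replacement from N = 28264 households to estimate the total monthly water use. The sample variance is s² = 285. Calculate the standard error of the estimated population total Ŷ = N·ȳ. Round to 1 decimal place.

13478.6

Var(Ŷ) = N²·Var(ȳ) = N²·(1 − n/N)·s²/n.
f = 1200/28264 = 0.04245684; Var(ȳ) = 0.95754316·285/1200 = 0.2274165.
Var(Ŷ) = 28264² · 0.2274165 = 1.8167251 × 10^8.
SE(Ŷ) = √(1.8167251 × 10^8) = 13478.6.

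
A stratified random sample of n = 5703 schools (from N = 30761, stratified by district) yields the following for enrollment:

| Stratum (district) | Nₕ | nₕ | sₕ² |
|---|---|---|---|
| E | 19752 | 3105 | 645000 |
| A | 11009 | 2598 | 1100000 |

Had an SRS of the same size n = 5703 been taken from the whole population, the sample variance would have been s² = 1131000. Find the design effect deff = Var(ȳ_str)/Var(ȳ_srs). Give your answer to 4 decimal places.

0.7033

Var(ȳ_str) = Σ Wₕ²(1−fₕ)sₕ²/nₕ with Wₕ = Nₕ/30761:
  E: (19752/30761)²·(1−3105/19752)·645000/3105 = 72.184552
  A: (11009/30761)²·(1−2598/11009)·1100000/2598 = 41.433168
  → Var(ȳ_str) = 113.61772.
Var(ȳ_srs) = (1 − 5703/30761)·1131000/5703 = 161.54934.
deff = 113.61772 / 161.54934 = 0.7033.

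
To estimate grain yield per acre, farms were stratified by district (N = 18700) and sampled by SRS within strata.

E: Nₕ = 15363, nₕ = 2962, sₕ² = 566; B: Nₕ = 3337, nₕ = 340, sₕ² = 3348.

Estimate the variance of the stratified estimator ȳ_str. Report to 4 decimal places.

Var(ȳ_str) = Σₕ Wₕ²(1 − fₕ)sₕ²/nₕ with Wₕ = Nₕ/N, N = 18700.
E: Wₕ = 0.82155080; term = 0.82155080²·(1 − 0.19280089)·566/2962 = 0.10410723.
B: Wₕ = 0.17844920; term = 0.17844920²·(1 − 0.10188792)·3348/340 = 0.2816218.
Sum = 0.38572903.

0.3857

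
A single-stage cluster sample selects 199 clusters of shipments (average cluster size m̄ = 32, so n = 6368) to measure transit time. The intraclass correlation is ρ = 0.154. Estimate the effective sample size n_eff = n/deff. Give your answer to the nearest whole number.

deff = 1 + (32 − 1)·0.154 = 1 + 4.774 = 5.774.
n_eff = 6368 / 5.774 = 1103.

1103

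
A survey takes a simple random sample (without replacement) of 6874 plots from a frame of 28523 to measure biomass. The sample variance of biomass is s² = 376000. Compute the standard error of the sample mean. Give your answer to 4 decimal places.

6.4433

Under SRS without replacement, Var(ȳ) = (1 − f)·s²/n with f = n/N = 6874/28523 = 0.24099849.
Var(ȳ) = (1 − 0.24099849)·376000/6874 = 0.75900151·54.698865 = 41.516521.
SE(ȳ) = √(41.516521) = 6.4433.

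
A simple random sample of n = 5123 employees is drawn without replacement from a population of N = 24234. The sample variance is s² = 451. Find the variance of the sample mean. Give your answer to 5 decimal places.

Under SRS without replacement, Var(ȳ) = (1 − f)·s²/n with f = n/N = 5123/24234 = 0.21139721.
Var(ȳ) = (1 − 0.21139721)·451/5123 = 0.78860279·0.088034355 = 0.069424138.

0.06942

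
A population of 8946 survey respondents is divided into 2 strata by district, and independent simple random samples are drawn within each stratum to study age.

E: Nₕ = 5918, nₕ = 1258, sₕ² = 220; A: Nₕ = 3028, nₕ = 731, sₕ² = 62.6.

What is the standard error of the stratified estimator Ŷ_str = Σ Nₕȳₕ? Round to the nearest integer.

2328

Var(Ŷ_str) = Σₕ Nₕ²(1 − fₕ)sₕ²/nₕ.
E: 5918²·(1 − 1258/5918)·220/1258 = 4.8228407 × 10^6.
A: 3028²·(1 − 731/3028)·62.6/731 = 595626.24.
Sum = 5.4184669 × 10^6.
SE = √(5.4184669 × 10^6) = 2328.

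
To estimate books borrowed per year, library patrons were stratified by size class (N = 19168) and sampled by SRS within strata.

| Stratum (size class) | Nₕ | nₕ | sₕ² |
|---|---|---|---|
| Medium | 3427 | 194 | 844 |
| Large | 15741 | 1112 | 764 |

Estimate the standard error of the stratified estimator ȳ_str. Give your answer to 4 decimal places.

0.7495

Var(ȳ_str) = Σₕ Wₕ²(1 − fₕ)sₕ²/nₕ with Wₕ = Nₕ/N, N = 19168.
Medium: Wₕ = 0.17878756; term = 0.17878756²·(1 − 0.05660928)·844/194 = 0.13119187.
Large: Wₕ = 0.82121244; term = 0.82121244²·(1 − 0.07064354)·764/1112 = 0.43060784.
Sum = 0.56179971.
SE = √(0.56179971) = 0.7495.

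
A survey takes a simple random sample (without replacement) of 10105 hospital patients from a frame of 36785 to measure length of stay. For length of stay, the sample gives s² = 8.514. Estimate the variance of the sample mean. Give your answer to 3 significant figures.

Under SRS without replacement, Var(ȳ) = (1 − f)·s²/n with f = n/N = 10105/36785 = 0.27470436.
Var(ȳ) = (1 − 0.27470436)·8.514/10105 = 0.72529564·8.4255319 × 10^-4 = 6.1110015 × 10^-4.

6.11 × 10^-4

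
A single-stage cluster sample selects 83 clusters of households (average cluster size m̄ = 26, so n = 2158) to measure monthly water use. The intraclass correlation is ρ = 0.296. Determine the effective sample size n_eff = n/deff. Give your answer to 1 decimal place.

deff = 1 + (26 − 1)·0.296 = 1 + 7.4 = 8.4.
n_eff = 2158 / 8.4 = 256.9.

256.9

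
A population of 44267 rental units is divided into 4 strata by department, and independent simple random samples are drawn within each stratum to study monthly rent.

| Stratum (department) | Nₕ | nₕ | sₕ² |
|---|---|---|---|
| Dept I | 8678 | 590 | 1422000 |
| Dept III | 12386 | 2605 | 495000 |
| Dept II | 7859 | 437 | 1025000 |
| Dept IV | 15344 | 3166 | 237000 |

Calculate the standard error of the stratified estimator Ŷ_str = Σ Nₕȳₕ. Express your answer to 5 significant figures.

585650

Var(Ŷ_str) = Σₕ Nₕ²(1 − fₕ)sₕ²/nₕ.
Dept I: 8678²·(1 − 590/8678)·1422000/590 = 1.6916417 × 10^11.
Dept III: 12386²·(1 − 2605/12386)·495000/2605 = 2.3020344 × 10^10.
Dept II: 7859²·(1 − 437/7859)·1025000/437 = 1.3681404 × 10^11.
Dept IV: 15344²·(1 − 3166/15344)·237000/3166 = 1.3987883 × 10^10.
Sum = 3.4298644 × 10^11.
SE = √(3.4298644 × 10^11) = 585650.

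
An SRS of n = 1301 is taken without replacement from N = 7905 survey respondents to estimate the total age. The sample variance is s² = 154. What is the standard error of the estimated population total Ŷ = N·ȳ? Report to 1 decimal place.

2485.9

Var(Ŷ) = N²·Var(ȳ) = N²·(1 − n/N)·s²/n.
f = 1301/7905 = 0.16457938; Var(ȳ) = 0.83542062·154/1301 = 0.098889143.
Var(Ŷ) = 7905² · 0.098889143 = 6.1794861 × 10^6.
SE(Ŷ) = √(6.1794861 × 10^6) = 2485.9.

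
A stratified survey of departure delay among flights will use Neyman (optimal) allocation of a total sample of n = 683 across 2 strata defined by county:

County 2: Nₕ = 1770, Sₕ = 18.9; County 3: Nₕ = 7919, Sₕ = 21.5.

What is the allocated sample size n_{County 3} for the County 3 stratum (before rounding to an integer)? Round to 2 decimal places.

570.84

Neyman allocation: nₕ = n·NₕSₕ / Σⱼ NⱼSⱼ.
Σ NⱼSⱼ = 1770·18.9 + 7919·21.5 = 203711.5.
n_{County 3} = 683·7919·21.5 / 203711.5 = 570.84.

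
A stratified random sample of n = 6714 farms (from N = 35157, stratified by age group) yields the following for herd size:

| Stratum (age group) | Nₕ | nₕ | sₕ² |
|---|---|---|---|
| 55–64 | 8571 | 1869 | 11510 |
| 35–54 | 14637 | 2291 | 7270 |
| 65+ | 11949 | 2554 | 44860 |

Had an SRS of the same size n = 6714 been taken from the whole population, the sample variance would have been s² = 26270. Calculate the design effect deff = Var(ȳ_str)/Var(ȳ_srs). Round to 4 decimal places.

0.7409

Var(ȳ_str) = Σ Wₕ²(1−fₕ)sₕ²/nₕ with Wₕ = Nₕ/35157:
  55–64: (8571/35157)²·(1−1869/8571)·11510/1869 = 0.28620573
  35–54: (14637/35157)²·(1−2291/14637)·7270/2291 = 0.46394238
  65+: (11949/35157)²·(1−2554/11949)·44860/2554 = 1.5953027
  → Var(ȳ_str) = 2.3454508.
Var(ȳ_srs) = (1 − 6714/35157)·26270/6714 = 3.1655001.
deff = 2.3454508 / 3.1655001 = 0.7409.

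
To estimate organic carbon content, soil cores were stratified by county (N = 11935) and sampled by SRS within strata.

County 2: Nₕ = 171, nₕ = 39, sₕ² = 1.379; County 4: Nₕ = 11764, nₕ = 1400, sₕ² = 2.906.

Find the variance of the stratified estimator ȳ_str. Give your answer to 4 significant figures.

0.001782

Var(ȳ_str) = Σₕ Wₕ²(1 − fₕ)sₕ²/nₕ with Wₕ = Nₕ/N, N = 11935.
County 2: Wₕ = 0.01432761; term = 0.01432761²·(1 − 0.22807018)·1.379/39 = 5.6030546 × 10^-6.
County 4: Wₕ = 0.98567239; term = 0.98567239²·(1 − 0.11900714)·2.906/1400 = 0.0017766634.
Sum = 0.0017822665.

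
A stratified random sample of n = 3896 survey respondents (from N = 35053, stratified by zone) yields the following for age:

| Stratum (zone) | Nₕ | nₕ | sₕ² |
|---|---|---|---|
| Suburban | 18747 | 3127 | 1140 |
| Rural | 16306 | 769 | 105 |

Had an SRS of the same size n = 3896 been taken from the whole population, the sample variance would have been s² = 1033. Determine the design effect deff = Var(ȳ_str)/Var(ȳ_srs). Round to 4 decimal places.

0.4881

Var(ȳ_str) = Σ Wₕ²(1−fₕ)sₕ²/nₕ with Wₕ = Nₕ/35053:
  Suburban: (18747/35053)²·(1−3127/18747)·1140/3127 = 0.086883917
  Rural: (16306/35053)²·(1−769/16306)·105/769 = 0.028153162
  → Var(ȳ_str) = 0.11503708.
Var(ȳ_srs) = (1 − 3896/35053)·1033/3896 = 0.23567408.
deff = 0.11503708 / 0.23567408 = 0.4881.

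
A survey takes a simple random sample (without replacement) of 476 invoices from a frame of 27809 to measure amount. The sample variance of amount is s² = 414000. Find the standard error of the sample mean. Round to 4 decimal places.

29.2380

Under SRS without replacement, Var(ȳ) = (1 − f)·s²/n with f = n/N = 476/27809 = 0.01711676.
Var(ȳ) = (1 − 0.01711676)·414000/476 = 0.98288324·869.7479 = 854.86063.
SE(ȳ) = √(854.86063) = 29.2380.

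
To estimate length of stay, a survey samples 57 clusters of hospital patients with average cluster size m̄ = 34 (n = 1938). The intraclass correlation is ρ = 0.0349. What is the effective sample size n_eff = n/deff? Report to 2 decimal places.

deff = 1 + (34 − 1)·0.0349 = 1 + 1.1517 = 2.1517.
n_eff = 1938 / 2.1517 = 900.68.

900.68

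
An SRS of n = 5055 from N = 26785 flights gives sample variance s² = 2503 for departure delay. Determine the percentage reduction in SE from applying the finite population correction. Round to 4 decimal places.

9.9292

f = n/N = 5055/26785 = 0.18872503.
SE_no-fpc = √(s²/n) = 0.70367131; SE_fpc = √((1−f)s²/n) = 0.6338024.
Ratio = √(1−f) = 0.90070804. Reduction = 100·(1 − 0.90070804) = 9.9292%.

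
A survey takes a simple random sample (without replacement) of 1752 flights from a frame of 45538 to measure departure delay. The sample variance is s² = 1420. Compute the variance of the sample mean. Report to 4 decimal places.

Under SRS without replacement, Var(ȳ) = (1 − f)·s²/n with f = n/N = 1752/45538 = 0.03847336.
Var(ȳ) = (1 − 0.03847336)·1420/1752 = 0.96152664·0.81050228 = 0.77931953.

0.7793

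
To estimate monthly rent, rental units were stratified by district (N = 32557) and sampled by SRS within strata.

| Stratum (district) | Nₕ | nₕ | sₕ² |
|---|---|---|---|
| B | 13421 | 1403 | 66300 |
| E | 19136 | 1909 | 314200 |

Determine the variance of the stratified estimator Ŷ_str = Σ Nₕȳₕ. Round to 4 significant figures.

6.188 × 10^10

Var(Ŷ_str) = Σₕ Nₕ²(1 − fₕ)sₕ²/nₕ.
B: 13421²·(1 − 1403/13421)·66300/1403 = 7.62207 × 10^9.
E: 19136²·(1 − 1909/19136)·314200/1909 = 5.4257661 × 10^10.
Sum = 6.1879731 × 10^10.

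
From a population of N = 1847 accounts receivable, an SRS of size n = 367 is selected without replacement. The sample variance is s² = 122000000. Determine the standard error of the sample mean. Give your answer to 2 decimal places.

Under SRS without replacement, Var(ȳ) = (1 − f)·s²/n with f = n/N = 367/1847 = 0.19870060.
Var(ȳ) = (1 − 0.19870060)·122000000/367 = 0.80129940·332425.07 = 266372.01.
SE(ȳ) = √(266372.01) = 516.11.

516.11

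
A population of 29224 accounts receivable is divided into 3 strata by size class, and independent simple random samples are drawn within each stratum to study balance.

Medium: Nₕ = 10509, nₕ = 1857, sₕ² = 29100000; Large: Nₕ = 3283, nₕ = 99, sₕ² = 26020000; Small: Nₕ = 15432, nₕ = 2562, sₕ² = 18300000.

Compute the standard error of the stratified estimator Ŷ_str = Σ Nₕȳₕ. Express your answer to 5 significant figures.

Var(Ŷ_str) = Σₕ Nₕ²(1 − fₕ)sₕ²/nₕ.
Medium: 10509²·(1 − 1857/10509)·29100000/1857 = 1.4248167 × 10^12.
Large: 3283²·(1 − 99/3283)·26020000/99 = 2.747363 × 10^12.
Small: 15432²·(1 − 2562/15432)·18300000/2562 = 1.4186417 × 10^12.
Sum = 5.5908214 × 10^12.
SE = √(5.5908214 × 10^12) = 2.3645 × 10^6.

2.3645 × 10^6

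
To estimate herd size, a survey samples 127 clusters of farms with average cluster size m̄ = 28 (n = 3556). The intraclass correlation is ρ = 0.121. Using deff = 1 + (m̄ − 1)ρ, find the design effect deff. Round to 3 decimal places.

4.267

deff = 1 + (28 − 1)·0.121 = 1 + 3.267 = 4.267.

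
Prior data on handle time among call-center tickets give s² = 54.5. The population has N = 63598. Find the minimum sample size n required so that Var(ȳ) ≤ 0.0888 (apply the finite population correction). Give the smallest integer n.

Without fpc, n₀ = s²/D = 54.5/0.0888 = 613.7387.
With fpc, (1 − n/N)·s²/n ≤ D requires n ≥ n₀/(1 + n₀/N) = 613.7387/(1 + 613.7387/63598) = 607.8726.
Rounding up, n = 608.

608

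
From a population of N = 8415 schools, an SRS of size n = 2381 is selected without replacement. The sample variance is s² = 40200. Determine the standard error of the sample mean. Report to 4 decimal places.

Under SRS without replacement, Var(ȳ) = (1 − f)·s²/n with f = n/N = 2381/8415 = 0.28294712.
Var(ȳ) = (1 − 0.28294712)·40200/2381 = 0.71705288·16.883662 = 12.106479.
SE(ȳ) = √(12.106479) = 3.4794.

3.4794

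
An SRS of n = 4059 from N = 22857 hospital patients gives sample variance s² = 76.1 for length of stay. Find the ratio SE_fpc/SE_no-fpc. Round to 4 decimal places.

f = n/N = 4059/22857 = 0.17758236.
SE_no-fpc = √(s²/n) = 0.13692502; SE_fpc = √((1−f)s²/n) = 0.12417353.
Ratio = √(1−f) = 0.90687245.

0.9069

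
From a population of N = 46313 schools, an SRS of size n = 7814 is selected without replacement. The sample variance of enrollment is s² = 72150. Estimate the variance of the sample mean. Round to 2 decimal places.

7.68

Under SRS without replacement, Var(ȳ) = (1 − f)·s²/n with f = n/N = 7814/46313 = 0.16872153.
Var(ȳ) = (1 − 0.16872153)·72150/7814 = 0.83127847·9.2334272 = 7.6755493.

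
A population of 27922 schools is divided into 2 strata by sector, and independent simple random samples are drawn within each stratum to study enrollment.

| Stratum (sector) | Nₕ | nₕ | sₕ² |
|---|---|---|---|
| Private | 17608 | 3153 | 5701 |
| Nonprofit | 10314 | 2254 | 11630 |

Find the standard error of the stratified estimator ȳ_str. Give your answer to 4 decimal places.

Var(ȳ_str) = Σₕ Wₕ²(1 − fₕ)sₕ²/nₕ with Wₕ = Nₕ/N, N = 27922.
Private: Wₕ = 0.63061385; term = 0.63061385²·(1 − 0.17906633)·5701/3153 = 0.59028555.
Nonprofit: Wₕ = 0.36938615; term = 0.36938615²·(1 − 0.21853791)·11630/2254 = 0.55016749.
Sum = 1.140453.
SE = √(1.140453) = 1.0679.

1.0679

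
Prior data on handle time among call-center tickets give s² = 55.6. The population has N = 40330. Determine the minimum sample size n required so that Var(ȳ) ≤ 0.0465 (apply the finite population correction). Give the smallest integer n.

1162

Without fpc, n₀ = s²/D = 55.6/0.0465 = 1195.6989.
With fpc, (1 − n/N)·s²/n ≤ D requires n ≥ n₀/(1 + n₀/N) = 1195.6989/(1 + 1195.6989/40330) = 1161.2697.
Rounding up, n = 1162.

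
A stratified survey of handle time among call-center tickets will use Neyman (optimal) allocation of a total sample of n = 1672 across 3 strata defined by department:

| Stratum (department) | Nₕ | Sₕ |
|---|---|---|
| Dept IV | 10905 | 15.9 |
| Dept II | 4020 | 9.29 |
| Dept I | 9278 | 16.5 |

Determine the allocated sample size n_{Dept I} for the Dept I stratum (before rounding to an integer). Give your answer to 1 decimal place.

Neyman allocation: nₕ = n·NₕSₕ / Σⱼ NⱼSⱼ.
Σ NⱼSⱼ = 10905·15.9 + 4020·9.29 + 9278·16.5 = 363822.3.
n_{Dept I} = 1672·9278·16.5 / 363822.3 = 703.5.

703.5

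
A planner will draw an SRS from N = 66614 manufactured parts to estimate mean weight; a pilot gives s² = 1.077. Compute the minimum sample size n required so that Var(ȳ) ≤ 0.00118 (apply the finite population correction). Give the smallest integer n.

901

Without fpc, n₀ = s²/D = 1.077/0.00118 = 912.7119.
With fpc, (1 − n/N)·s²/n ≤ D requires n ≥ n₀/(1 + n₀/N) = 912.7119/(1 + 912.7119/66614) = 900.3754.
Rounding up, n = 901.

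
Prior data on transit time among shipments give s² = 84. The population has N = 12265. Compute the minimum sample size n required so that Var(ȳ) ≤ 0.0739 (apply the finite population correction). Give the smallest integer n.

Without fpc, n₀ = s²/D = 84/0.0739 = 1136.6712.
With fpc, (1 − n/N)·s²/n ≤ D requires n ≥ n₀/(1 + n₀/N) = 1136.6712/(1 + 1136.6712/12265) = 1040.2637.
Rounding up, n = 1041.

1041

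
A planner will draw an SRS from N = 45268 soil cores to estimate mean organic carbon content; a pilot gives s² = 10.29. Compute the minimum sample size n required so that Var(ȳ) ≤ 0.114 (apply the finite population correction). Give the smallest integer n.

91

Without fpc, n₀ = s²/D = 10.29/0.114 = 90.2632.
With fpc, (1 − n/N)·s²/n ≤ D requires n ≥ n₀/(1 + n₀/N) = 90.2632/(1 + 90.2632/45268) = 90.0836.
Rounding up, n = 91.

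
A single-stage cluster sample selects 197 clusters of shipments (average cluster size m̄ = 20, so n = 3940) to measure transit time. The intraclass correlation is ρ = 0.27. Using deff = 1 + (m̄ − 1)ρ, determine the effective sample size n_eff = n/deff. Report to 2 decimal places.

deff = 1 + (20 − 1)·0.27 = 1 + 5.13 = 6.13.
n_eff = 3940 / 6.13 = 642.74.

642.74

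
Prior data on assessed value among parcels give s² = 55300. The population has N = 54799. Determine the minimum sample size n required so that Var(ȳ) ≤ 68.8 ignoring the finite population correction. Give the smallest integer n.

Without fpc, n₀ = s²/D = 55300/68.8 = 803.7791.
Rounding up, n = 804.

804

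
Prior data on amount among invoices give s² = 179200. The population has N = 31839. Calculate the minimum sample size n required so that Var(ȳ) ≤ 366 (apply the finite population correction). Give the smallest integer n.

Without fpc, n₀ = s²/D = 179200/366 = 489.6175.
With fpc, (1 − n/N)·s²/n ≤ D requires n ≥ n₀/(1 + n₀/N) = 489.6175/(1 + 489.6175/31839) = 482.2022.
Rounding up, n = 483.

483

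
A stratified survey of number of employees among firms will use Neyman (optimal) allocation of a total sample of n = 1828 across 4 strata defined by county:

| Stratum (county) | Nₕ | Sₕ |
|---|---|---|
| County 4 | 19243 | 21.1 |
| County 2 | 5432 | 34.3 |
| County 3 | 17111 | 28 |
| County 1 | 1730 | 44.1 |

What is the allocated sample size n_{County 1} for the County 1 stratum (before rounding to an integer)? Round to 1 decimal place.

121.5

Neyman allocation: nₕ = n·NₕSₕ / Σⱼ NⱼSⱼ.
Σ NⱼSⱼ = 19243·21.1 + 5432·34.3 + 17111·28 + 1730·44.1 = 1.1477459 × 10^6.
n_{County 1} = 1828·1730·44.1 / (1.1477459 × 10^6) = 121.5.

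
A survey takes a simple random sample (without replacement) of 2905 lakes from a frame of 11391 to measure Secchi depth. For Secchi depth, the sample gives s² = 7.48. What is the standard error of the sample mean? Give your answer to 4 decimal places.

Under SRS without replacement, Var(ȳ) = (1 − f)·s²/n with f = n/N = 2905/11391 = 0.25502590.
Var(ȳ) = (1 − 0.25502590)·7.48/2905 = 0.74497410·0.0025748709 = 0.0019182121.
SE(ȳ) = √(0.0019182121) = 0.0438.

0.0438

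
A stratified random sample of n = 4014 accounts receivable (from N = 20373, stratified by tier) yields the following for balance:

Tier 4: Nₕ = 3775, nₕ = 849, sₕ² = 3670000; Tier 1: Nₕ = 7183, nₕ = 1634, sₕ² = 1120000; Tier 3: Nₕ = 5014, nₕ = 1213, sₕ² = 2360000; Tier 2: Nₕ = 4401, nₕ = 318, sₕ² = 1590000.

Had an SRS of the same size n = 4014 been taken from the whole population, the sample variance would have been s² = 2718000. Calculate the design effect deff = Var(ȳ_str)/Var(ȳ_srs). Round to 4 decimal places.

Var(ȳ_str) = Σ Wₕ²(1−fₕ)sₕ²/nₕ with Wₕ = Nₕ/20373:
  Tier 4: (3775/20373)²·(1−849/3775)·3670000/849 = 115.03757
  Tier 1: (7183/20373)²·(1−1634/7183)·1120000/1634 = 65.822836
  Tier 3: (5014/20373)²·(1−1213/5014)·2360000/1213 = 89.335368
  Tier 2: (4401/20373)²·(1−318/4401)·1590000/318 = 216.46654
  → Var(ȳ_str) = 486.66231.
Var(ȳ_srs) = (1 − 4014/20373)·2718000/4014 = 543.71818.
deff = 486.66231 / 543.71818 = 0.8951.

0.8951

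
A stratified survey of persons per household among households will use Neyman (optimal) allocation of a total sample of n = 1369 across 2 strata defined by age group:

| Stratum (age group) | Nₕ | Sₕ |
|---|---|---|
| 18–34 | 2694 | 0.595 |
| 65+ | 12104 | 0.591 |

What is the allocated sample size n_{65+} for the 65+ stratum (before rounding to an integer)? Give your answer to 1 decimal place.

1118.4

Neyman allocation: nₕ = n·NₕSₕ / Σⱼ NⱼSⱼ.
Σ NⱼSⱼ = 2694·0.595 + 12104·0.591 = 8756.394.
n_{65+} = 1369·12104·0.591 / 8756.394 = 1118.4.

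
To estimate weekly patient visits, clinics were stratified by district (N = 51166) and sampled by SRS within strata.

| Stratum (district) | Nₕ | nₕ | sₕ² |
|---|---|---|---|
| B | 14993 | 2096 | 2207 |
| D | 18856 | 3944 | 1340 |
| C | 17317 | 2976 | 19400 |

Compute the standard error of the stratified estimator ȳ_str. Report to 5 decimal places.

Var(ȳ_str) = Σₕ Wₕ²(1 − fₕ)sₕ²/nₕ with Wₕ = Nₕ/N, N = 51166.
B: Wₕ = 0.29302662; term = 0.29302662²·(1 − 0.13979857)·2207/2096 = 0.077772375.
D: Wₕ = 0.36852597; term = 0.36852597²·(1 − 0.20916419)·1340/3944 = 0.036491391.
C: Wₕ = 0.33844741; term = 0.33844741²·(1 − 0.17185425)·19400/2976 = 0.6183836.
Sum = 0.73264737.
SE = √(0.73264737) = 0.85595.

0.85595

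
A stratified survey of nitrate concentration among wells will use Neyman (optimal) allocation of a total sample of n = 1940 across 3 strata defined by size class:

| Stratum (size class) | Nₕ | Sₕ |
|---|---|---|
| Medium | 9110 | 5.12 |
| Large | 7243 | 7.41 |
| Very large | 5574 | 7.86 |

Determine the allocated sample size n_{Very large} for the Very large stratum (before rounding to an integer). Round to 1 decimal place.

Neyman allocation: nₕ = n·NₕSₕ / Σⱼ NⱼSⱼ.
Σ NⱼSⱼ = 9110·5.12 + 7243·7.41 + 5574·7.86 = 144125.47.
n_{Very large} = 1940·5574·7.86 / 144125.47 = 589.7.

589.7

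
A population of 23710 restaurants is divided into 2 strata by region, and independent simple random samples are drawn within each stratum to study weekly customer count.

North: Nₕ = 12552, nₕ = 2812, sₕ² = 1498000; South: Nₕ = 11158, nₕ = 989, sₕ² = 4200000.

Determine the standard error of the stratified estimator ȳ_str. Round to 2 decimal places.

31.19

Var(ȳ_str) = Σₕ Wₕ²(1 − fₕ)sₕ²/nₕ with Wₕ = Nₕ/N, N = 23710.
North: Wₕ = 0.52939688; term = 0.52939688²·(1 − 0.22402804)·1498000/2812 = 115.85246.
South: Wₕ = 0.47060312; term = 0.47060312²·(1 − 0.08863596)·4200000/989 = 857.14539.
Sum = 972.99785.
SE = √(972.99785) = 31.19.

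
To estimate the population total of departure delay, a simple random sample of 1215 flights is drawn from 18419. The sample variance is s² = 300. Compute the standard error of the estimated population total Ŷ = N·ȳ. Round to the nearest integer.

8845

Var(Ŷ) = N²·Var(ȳ) = N²·(1 − n/N)·s²/n.
f = 1215/18419 = 0.06596449; Var(ȳ) = 0.93403551·300/1215 = 0.23062605.
Var(Ŷ) = 18419² · 0.23062605 = 7.8242092 × 10^7.
SE(Ŷ) = √(7.8242092 × 10^7) = 8845.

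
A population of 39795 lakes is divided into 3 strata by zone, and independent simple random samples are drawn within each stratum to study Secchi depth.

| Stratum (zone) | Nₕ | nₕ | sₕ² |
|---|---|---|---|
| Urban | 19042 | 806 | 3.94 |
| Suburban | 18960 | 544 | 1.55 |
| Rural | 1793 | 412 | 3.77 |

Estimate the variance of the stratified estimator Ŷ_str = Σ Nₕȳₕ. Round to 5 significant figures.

2.7150 × 10^6

Var(Ŷ_str) = Σₕ Nₕ²(1 − fₕ)sₕ²/nₕ.
Urban: 19042²·(1 − 806/19042)·3.94/806 = 1.6974748 × 10^6.
Suburban: 18960²·(1 − 544/18960)·1.55/544 = 994870.24.
Rural: 1793²·(1 − 412/1793)·3.77/412 = 22657.819.
Sum = 2.7150029 × 10^6.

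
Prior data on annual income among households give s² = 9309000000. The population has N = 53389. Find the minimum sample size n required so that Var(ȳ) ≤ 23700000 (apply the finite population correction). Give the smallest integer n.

Without fpc, n₀ = s²/D = 9309000000/23700000 = 392.7848.
With fpc, (1 − n/N)·s²/n ≤ D requires n ≥ n₀/(1 + n₀/N) = 392.7848/(1 + 392.7848/53389) = 389.9162.
Rounding up, n = 390.

390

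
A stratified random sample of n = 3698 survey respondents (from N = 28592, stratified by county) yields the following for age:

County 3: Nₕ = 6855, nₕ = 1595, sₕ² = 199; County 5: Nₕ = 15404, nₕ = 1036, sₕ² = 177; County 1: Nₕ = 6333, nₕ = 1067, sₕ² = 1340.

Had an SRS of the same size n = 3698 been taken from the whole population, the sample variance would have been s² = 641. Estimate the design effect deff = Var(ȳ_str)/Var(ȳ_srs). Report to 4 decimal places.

Var(ȳ_str) = Σ Wₕ²(1−fₕ)sₕ²/nₕ with Wₕ = Nₕ/28592:
  County 3: (6855/28592)²·(1−1595/6855)·199/1595 = 0.0055029621
  County 5: (15404/28592)²·(1−1036/15404)·177/1036 = 0.04625453
  County 1: (6333/28592)²·(1−1067/6333)·1340/1067 = 0.05123204
  → Var(ȳ_str) = 0.10298953.
Var(ȳ_srs) = (1 − 3698/28592)·641/3698 = 0.15091808.
deff = 0.10298953 / 0.15091808 = 0.6824.

0.6824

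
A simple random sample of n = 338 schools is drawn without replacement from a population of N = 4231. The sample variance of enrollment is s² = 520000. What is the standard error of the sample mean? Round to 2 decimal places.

37.62

Under SRS without replacement, Var(ȳ) = (1 − f)·s²/n with f = n/N = 338/4231 = 0.07988655.
Var(ȳ) = (1 − 0.07988655)·520000/338 = 0.92011345·1538.4615 = 1415.5592.
SE(ȳ) = √(1415.5592) = 37.62.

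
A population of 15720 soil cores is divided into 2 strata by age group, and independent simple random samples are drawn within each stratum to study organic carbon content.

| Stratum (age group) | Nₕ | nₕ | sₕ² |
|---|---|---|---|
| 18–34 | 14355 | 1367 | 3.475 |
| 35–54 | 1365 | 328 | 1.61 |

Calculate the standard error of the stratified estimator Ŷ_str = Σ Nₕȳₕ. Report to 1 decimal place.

Var(Ŷ_str) = Σₕ Nₕ²(1 − fₕ)sₕ²/nₕ.
18–34: 14355²·(1 − 1367/14355)·3.475/1367 = 473949.17.
35–54: 1365²·(1 − 328/1365)·1.61/328 = 6948.0581.
Sum = 480897.23.
SE = √(480897.23) = 693.5.

693.5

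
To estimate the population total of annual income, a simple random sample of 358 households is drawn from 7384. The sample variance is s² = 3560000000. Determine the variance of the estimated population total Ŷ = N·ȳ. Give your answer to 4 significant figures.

5.159 × 10^14

Var(Ŷ) = N²·Var(ȳ) = N²·(1 − n/N)·s²/n.
f = 358/7384 = 0.04848321; Var(ȳ) = 0.95151679·3560000000/358 = 9.4620106 × 10^6.
Var(Ŷ) = 7384² · (9.4620106 × 10^6) = 5.1590152 × 10^14.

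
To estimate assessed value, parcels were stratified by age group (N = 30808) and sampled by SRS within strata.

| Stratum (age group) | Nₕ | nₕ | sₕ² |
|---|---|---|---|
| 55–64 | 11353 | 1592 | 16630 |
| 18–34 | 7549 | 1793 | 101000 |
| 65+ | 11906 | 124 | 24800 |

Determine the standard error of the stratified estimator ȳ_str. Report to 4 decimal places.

Var(ȳ_str) = Σₕ Wₕ²(1 − fₕ)sₕ²/nₕ with Wₕ = Nₕ/N, N = 30808.
55–64: Wₕ = 0.36850818; term = 0.36850818²·(1 − 0.14022725)·16630/1592 = 1.2196273.
18–34: Wₕ = 0.24503376; term = 0.24503376²·(1 − 0.23751490)·101000/1793 = 2.5788393.
65+: Wₕ = 0.38645806; term = 0.38645806²·(1 − 0.01041492)·24800/124 = 29.558874.
Sum = 33.357341.
SE = √(33.357341) = 5.7756.

5.7756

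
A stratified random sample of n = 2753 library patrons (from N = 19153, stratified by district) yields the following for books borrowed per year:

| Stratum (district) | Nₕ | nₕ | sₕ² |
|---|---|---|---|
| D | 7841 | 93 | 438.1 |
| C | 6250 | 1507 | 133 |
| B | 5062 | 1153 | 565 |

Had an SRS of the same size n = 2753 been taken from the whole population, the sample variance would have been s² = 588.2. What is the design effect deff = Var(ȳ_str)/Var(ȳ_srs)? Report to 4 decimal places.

Var(ȳ_str) = Σ Wₕ²(1−fₕ)sₕ²/nₕ with Wₕ = Nₕ/19153:
  D: (7841/19153)²·(1−93/7841)·438.1/93 = 0.78014935
  C: (6250/19153)²·(1−1507/6250)·133/1507 = 0.0071317796
  B: (5062/19153)²·(1−1153/5062)·565/1153 = 0.026432201
  → Var(ȳ_str) = 0.81371333.
Var(ȳ_srs) = (1 − 2753/19153)·588.2/2753 = 0.18294723.
deff = 0.81371333 / 0.18294723 = 4.4478.

4.4478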